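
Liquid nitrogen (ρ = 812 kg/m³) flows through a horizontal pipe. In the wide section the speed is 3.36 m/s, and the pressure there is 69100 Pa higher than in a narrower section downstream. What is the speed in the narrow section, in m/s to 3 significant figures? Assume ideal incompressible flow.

v₂ ≈ 13.5 m/s

Along the level pipe P + ½ρv² is conserved, hence v₂² = v₁² + 2(P₁ − P₂)/ρ.
v₂ = √(3.36² + 2·69100/812) = √(11.3 + 170) = 13.5 m/s.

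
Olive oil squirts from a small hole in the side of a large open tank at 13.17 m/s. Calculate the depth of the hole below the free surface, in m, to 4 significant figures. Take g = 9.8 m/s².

Torricelli: v = √(2gh), so h = v²/(2g).
h = 13.17²/(2·9.8) = 173.4/19.60 = 8.849 m.

8.849 m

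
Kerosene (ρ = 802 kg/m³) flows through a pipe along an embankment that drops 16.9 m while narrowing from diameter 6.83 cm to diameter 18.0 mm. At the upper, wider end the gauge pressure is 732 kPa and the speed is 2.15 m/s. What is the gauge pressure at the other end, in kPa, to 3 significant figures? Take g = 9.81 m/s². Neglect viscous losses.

Mass conservation (A₁v₁ = A₂v₂) gives v₂ = 2.15 × 36.6/2.54 = 31.0 m/s.
Bernoulli: P₁ + ½ρv₁² + ρg h₁ = P₂ + ½ρv₂² + ρg h₂, so P₂ = P₁ + ½ρ(v₁² − v₂²) − ρg(h₂ − h₁).
P₂ = 732000 + ½·802·(2.15² − 31.0²) − 802·9.81·(−16.9) = 732000 + (-382000) − (-133000) = 483000 Pa.

483 kPa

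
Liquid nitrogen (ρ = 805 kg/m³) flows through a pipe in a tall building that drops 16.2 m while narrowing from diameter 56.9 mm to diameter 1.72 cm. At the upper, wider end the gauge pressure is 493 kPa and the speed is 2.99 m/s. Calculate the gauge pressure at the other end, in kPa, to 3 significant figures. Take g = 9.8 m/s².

By continuity, v₂ = v₁·A₁/A₂ = 2.99·(25.4/2.32) = 32.7 m/s.
Energy conservation along the streamline gives P₂ = P₁ − ½ρ(v₂² − v₁²) − ρg(h₂ − h₁).
P₂ = 493000 + ½·805·(2.99² − 32.7²) − 805·9.8·(−16.2) = 493000 + (-427000) − (-128000) = 193000 Pa.

P₂ ≈ 193 kPa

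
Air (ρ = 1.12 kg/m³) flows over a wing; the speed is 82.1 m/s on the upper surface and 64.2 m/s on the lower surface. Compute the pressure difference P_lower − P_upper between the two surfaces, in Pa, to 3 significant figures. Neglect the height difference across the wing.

1470 Pa

Bernoulli (same height): P_lower − P_upper = ½ρ(v_upper² − v_lower²).
ΔP = ½·1.12·(82.1² − 64.2²) = 1470 Pa.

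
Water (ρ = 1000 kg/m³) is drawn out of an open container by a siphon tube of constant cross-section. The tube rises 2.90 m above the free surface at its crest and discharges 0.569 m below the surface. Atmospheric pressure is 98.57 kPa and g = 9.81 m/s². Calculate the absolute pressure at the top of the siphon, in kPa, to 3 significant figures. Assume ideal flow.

64.5 kPa

Bernoulli surface→outlet gives ½v² = g·h_out, so v = √(2·9.81·0.569) = 3.34 m/s.
The bore is uniform, so the speed at the crest is the same v. Bernoulli surface→crest: P_atm = P_top + ½ρv² + ρg·h_top.
P_top = 98570 − ½·1000·3.34² − 1000·9.81·2.90 = 64500 Pa.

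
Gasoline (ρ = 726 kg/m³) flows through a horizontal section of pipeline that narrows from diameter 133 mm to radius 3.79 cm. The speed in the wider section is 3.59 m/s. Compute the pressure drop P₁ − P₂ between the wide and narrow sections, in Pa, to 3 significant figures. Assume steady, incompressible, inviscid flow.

Continuity gives A₁v₁ = A₂v₂, so v₂ = (139 cm²)/(45.1 cm²) × 3.59 m/s = 11.1 m/s.
Bernoulli (h₁ = h₂): P₁ − P₂ = ½ρ(v₂² − v₁²).
P₁ − P₂ = ½·726·(11.1² − 3.59²) = ½·726·109 = 39700 Pa.

39700 Pa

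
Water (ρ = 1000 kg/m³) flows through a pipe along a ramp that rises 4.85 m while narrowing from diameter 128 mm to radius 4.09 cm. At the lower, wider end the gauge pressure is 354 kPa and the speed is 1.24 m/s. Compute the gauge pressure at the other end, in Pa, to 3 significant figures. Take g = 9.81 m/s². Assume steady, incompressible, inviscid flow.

P₂ = 303000 Pa

The volume flow rate is constant, so v₂ = (A₁/A₂)v₁ = (129/52.6)·1.24 = 3.04 m/s.
Energy conservation along the streamline gives P₂ = P₁ − ½ρ(v₂² − v₁²) − ρg(h₂ − h₁).
P₂ = 354000 + ½·1000·(1.24² − 3.04²) − 1000·9.81·(+4.85) = 354000 + (-3840) − (47600) = 303000 Pa.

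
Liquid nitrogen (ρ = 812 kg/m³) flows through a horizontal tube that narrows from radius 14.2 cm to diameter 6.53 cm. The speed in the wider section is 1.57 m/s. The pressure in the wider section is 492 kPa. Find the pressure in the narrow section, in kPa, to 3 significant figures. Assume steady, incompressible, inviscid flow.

P₂ ≈ 135 kPa

The volume flow rate is constant, so v₂ = (A₁/A₂)v₁ = (633/33.5)·1.57 = 29.7 m/s.
Along the horizontal streamline, P + ½ρv² is constant.
P₂ = P₁ − ½ρ(v₂² − v₁²) = 492000 − ½·812·(29.7² − 1.57²) = 492000 − 357000 = 135000 Pa.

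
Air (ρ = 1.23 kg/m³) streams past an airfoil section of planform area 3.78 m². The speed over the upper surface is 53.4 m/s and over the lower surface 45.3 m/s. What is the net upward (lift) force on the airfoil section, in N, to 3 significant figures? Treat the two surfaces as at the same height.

With equal heights on the two surfaces, Bernoulli gives P_lower − P_upper = ½ρ(v_upper² − v_lower²).
ΔP = ½·1.23·(53.4² − 45.3²) = 492 Pa.
Lift = ΔP · A = 492 × 3.78 = 1860 N.

F ≈ 1860 N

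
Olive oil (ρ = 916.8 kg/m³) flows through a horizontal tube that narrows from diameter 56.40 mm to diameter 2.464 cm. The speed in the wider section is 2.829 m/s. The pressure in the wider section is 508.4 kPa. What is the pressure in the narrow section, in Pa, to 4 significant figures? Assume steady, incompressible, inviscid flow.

P₂ ≈ 411400 Pa

The volume flow rate is constant, so v₂ = (A₁/A₂)v₁ = (24.98/4.768)·2.829 = 14.82 m/s.
With no height change, Bernoulli's equation is P₁ + ½ρv₁² = P₂ + ½ρv₂².
P₂ = P₁ − ½ρ(v₂² − v₁²) = 508400 − ½·916.8·(14.82² − 2.829²) = 508400 − 97040 = 411400 Pa.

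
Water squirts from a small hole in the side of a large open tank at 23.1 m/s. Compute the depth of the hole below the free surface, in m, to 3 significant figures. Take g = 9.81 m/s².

Torricelli: v = √(2gh), so h = v²/(2g).
h = 23.1²/(2·9.81) = 534/19.62 = 27.2 m.

h ≈ 27.2 m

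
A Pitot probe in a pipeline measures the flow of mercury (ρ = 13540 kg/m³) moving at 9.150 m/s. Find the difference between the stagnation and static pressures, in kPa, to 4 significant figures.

Bernoulli between the free stream and the stagnation point: ½ρv² = P_stag − P_static.
ΔP = ½·13540·9.150² = 566800 Pa.

566.8 kPa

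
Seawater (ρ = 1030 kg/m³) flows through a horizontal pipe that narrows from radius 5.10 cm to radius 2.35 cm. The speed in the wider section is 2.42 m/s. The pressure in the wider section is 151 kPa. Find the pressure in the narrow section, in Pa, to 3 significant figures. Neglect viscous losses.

Continuity gives A₁v₁ = A₂v₂, so v₂ = (81.7 cm²)/(17.3 cm²) × 2.42 m/s = 11.4 m/s.
With no height change, Bernoulli's equation is P₁ + ½ρv₁² = P₂ + ½ρv₂².
P₂ = P₁ − ½ρ(v₂² − v₁²) = 151000 − ½·1030·(11.4² − 2.42²) = 151000 − 63900 = 87100 Pa.

P₂ ≈ 87100 Pa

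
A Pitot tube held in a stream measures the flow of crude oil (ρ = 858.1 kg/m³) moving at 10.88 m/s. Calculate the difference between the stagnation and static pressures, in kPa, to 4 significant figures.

ΔP = 50.79 kPa

The dynamic pressure equals the rise in static pressure at the stagnation point: ΔP = ½ρv².
ΔP = ½·858.1·10.88² = 50790 Pa.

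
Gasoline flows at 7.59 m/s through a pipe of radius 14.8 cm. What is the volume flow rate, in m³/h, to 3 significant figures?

Q = A·v = 0.0688 m² × 7.59 m/s = 0.522 m³/s.
Converting: 0.522 m³/s × 3600 = 1880 m³/h.

Q ≈ 1880 m³/h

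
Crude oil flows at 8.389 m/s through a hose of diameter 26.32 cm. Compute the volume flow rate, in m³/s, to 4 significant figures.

Q = A·v = 0.05441 m² × 8.389 m/s = 0.4564 m³/s.

Q ≈ 0.4564 m³/s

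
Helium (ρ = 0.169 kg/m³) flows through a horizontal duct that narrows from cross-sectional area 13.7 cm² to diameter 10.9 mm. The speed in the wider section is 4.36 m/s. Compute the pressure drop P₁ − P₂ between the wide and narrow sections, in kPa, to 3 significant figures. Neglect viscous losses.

The volume flow rate is constant, so v₂ = (A₁/A₂)v₁ = (13.7/0.933)·4.36 = 64.0 m/s.
Along the horizontal streamline, P + ½ρv² is constant.
P₁ − P₂ = ½·0.169·(64.0² − 4.36²) = ½·0.169·4080 = 345 Pa.

ΔP = 0.345 kPa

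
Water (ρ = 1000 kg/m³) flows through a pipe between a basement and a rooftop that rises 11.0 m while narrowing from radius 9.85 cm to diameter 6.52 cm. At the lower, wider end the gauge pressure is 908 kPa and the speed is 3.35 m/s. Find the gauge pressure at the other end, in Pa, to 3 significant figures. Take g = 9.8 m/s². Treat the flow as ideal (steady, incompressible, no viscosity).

The volume flow rate is constant, so v₂ = (A₁/A₂)v₁ = (305/33.4)·3.35 = 30.6 m/s.
Applying Bernoulli between the two ends and solving for P₂: P₂ = P₁ + ½ρ(v₁² − v₂²) − ρgΔh.
P₂ = 908000 + ½·1000·(3.35² − 30.6²) − 1000·9.8·(+11.0) = 908000 + (-462000) − (108000) = 338000 Pa.

338000 Pa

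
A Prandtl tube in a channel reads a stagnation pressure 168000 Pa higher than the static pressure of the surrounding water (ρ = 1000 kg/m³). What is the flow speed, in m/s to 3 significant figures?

At the stagnation point the flow is brought to rest, so Bernoulli gives P_stag − P_static = ½ρv².
v = √(2ΔP/ρ) = √(2·168000/1000) = 18.3 m/s.

18.3 m/s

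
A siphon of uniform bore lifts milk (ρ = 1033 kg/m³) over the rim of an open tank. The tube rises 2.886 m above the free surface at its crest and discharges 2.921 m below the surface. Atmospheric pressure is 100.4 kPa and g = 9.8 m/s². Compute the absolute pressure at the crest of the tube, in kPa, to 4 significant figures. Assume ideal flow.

P_top ≈ 41.61 kPa

Bernoulli surface→outlet gives ½v² = g·h_out, so v = √(2·9.8·2.921) = 7.566 m/s.
Continuity keeps v the same throughout the tube; from surface to crest, P_atm + 0 = P_top + ½ρv² + ρg·h_top.
P_top = 100400 − ½·1033·7.566² − 1033·9.8·2.886 = 41610 Pa.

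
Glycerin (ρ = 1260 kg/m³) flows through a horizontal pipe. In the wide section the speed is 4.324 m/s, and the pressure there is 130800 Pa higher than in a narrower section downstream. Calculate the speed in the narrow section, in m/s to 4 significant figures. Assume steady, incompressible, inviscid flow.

v₂ = 15.04 m/s

With h₁ = h₂, rearranging Bernoulli gives v₂ = √(v₁² + 2ΔP/ρ).
v₂ = √(4.324² + 2·130800/1260) = √(18.70 + 207.6) = 15.04 m/s.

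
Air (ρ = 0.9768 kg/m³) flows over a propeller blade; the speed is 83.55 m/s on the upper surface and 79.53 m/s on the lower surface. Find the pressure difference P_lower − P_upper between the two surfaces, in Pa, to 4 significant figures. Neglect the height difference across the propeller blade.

ΔP = 320.2 Pa

With negligible Δh, P + ½ρv² is constant, so P_low − P_up = ½ρ(v_up² − v_low²).
ΔP = ½·0.9768·(83.55² − 79.53²) = 320.2 Pa.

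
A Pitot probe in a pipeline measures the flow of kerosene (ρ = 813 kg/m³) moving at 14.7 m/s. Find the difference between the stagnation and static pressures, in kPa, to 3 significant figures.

The dynamic pressure equals the rise in static pressure at the stagnation point: ΔP = ½ρv².
ΔP = ½·813·14.7² = 87800 Pa.

87.8 kPa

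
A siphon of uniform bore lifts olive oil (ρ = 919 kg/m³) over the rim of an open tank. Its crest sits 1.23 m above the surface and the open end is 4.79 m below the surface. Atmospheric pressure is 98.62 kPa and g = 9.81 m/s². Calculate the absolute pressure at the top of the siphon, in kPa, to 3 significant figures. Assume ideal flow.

Bernoulli surface→outlet gives ½v² = g·h_out, so v = √(2·9.81·4.79) = 9.69 m/s.
The bore is uniform, so the speed at the crest is the same v. Bernoulli surface→crest: P_atm = P_top + ½ρv² + ρg·h_top.
P_top = 98620 − ½·919·9.69² − 919·9.81·1.23 = 44300 Pa.

P_top ≈ 44.3 kPa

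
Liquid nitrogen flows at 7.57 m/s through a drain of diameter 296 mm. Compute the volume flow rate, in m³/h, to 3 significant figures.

Q ≈ 1880 m³/h

Q = A·v = 0.0688 m² × 7.57 m/s = 0.521 m³/s.
Converting: 0.521 m³/s × 3600 = 1880 m³/h.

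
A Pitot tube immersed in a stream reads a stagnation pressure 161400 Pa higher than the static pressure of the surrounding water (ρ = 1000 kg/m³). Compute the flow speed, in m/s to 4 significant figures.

v = 17.97 m/s

Bernoulli between the free stream and the stagnation point: ½ρv² = P_stag − P_static.
v = √(2ΔP/ρ) = √(2·161400/1000) = 17.97 m/s.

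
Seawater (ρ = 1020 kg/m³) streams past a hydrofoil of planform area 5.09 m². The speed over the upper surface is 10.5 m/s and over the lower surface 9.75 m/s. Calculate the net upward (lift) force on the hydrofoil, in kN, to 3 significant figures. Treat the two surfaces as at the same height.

From P + ½ρv² = const at equal height, P_low − P_up = ½ρ(v_up² − v_low²).
ΔP = ½·1020·(10.5² − 9.75²) = 7750 Pa.
Lift = ΔP · A = 7750 × 5.09 = 39400 N.

F = 39.4 kN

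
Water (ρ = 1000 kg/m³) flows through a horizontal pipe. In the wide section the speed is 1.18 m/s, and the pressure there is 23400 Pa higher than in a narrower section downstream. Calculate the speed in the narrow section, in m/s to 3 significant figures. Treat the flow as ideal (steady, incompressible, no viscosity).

v₂ ≈ 6.94 m/s

With h₁ = h₂, rearranging Bernoulli gives v₂ = √(v₁² + 2ΔP/ρ).
v₂ = √(1.18² + 2·23400/1000) = √(1.39 + 46.8) = 6.94 m/s.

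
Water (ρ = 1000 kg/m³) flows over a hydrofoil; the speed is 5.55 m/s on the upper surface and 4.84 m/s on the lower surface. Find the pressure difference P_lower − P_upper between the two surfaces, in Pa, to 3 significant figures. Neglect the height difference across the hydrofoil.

The pressure is lower where the speed is higher: ΔP = ½ρ(v_up² − v_low²).
ΔP = ½·1000·(5.55² − 4.84²) = 3690 Pa.

ΔP ≈ 3690 Pa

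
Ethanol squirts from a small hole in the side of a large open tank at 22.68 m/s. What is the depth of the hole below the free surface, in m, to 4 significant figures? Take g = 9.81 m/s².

For a small hole in a large open tank, ½v² = gh, giving h = v²/(2g).
h = 22.68²/(2·9.81) = 514.4/19.62 = 26.22 m.

h = 26.22 m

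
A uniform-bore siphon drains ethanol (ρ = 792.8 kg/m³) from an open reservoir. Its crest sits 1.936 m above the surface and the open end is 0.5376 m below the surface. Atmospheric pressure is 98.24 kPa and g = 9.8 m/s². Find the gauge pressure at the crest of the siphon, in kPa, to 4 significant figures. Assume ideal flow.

-19.22 kPa

From the surface to the outlet (both open to atmosphere, surface at rest): v = √(2g·h_out) = √(2·9.8·0.5376) = 3.246 m/s.
Continuity keeps v the same throughout the tube; from surface to crest, P_atm + 0 = P_top + ½ρv² + ρg·h_top.
P_top = 98240 − ½·792.8·3.246² − 792.8·9.8·1.936 = 79020 Pa. So P_gauge = P_top − P_atm = -19220 Pa.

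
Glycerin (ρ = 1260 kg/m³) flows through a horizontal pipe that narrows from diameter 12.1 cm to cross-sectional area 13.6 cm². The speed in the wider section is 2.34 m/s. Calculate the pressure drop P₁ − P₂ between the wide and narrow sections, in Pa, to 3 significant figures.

ΔP ≈ 243000 Pa

Continuity gives A₁v₁ = A₂v₂, so v₂ = (115 cm²)/(13.6 cm²) × 2.34 m/s = 19.8 m/s.
With no height change, Bernoulli's equation is P₁ + ½ρv₁² = P₂ + ½ρv₂².
P₁ − P₂ = ½·1260·(19.8² − 2.34²) = ½·1260·386 = 243000 Pa.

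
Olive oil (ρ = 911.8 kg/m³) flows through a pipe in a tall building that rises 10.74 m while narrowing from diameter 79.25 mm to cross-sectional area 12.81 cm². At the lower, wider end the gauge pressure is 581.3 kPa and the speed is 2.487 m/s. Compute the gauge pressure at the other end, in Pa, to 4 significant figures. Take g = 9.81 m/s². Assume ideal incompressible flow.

Mass conservation (A₁v₁ = A₂v₂) gives v₂ = 2.487 × 49.33/12.81 = 9.577 m/s.
Applying Bernoulli between the two ends and solving for P₂: P₂ = P₁ + ½ρ(v₁² − v₂²) − ρgΔh.
P₂ = 581300 + ½·911.8·(2.487² − 9.577²) − 911.8·9.81·(+10.74) = 581300 + (-38990) − (96070) = 446200 Pa.

P₂ ≈ 446200 Pa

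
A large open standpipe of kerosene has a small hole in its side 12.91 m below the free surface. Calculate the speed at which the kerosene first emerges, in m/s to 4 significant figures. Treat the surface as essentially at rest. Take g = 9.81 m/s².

Bernoulli from surface to hole (P equal, v_surface ≈ 0): v = √(2gh) = √(2×9.81×12.91) = 15.92 m/s.

v = 15.92 m/s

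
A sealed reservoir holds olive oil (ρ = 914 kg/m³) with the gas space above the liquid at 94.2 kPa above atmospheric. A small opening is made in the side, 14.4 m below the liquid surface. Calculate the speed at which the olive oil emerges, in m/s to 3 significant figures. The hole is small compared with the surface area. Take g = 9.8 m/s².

Take point 1 at the surface (v₁ ≈ 0) and point 2 at the hole (at atmospheric pressure). Bernoulli: P₁ + ρg h = P_atm + ½ρv₂².
With P₁ − P_atm = 94200 Pa, v₂ = √(2gh + 2ΔP/ρ) = √(2·9.8·14.4 + 2·94200/914) = 22.1 m/s.

v ≈ 22.1 m/s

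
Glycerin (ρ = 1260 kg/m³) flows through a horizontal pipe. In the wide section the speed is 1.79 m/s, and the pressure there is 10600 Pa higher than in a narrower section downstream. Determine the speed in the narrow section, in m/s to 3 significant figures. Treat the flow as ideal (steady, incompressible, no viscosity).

Along the level pipe P + ½ρv² is conserved, hence v₂² = v₁² + 2(P₁ − P₂)/ρ.
v₂ = √(1.79² + 2·10600/1260) = √(3.20 + 16.8) = 4.48 m/s.

v₂ ≈ 4.48 m/s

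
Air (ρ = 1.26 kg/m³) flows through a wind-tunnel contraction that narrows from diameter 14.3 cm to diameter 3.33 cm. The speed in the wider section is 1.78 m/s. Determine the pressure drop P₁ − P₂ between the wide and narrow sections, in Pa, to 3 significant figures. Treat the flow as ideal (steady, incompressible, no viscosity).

By continuity, v₂ = v₁·A₁/A₂ = 1.78·(161/8.71) = 32.8 m/s.
With no height change, Bernoulli's equation is P₁ + ½ρv₁² = P₂ + ½ρv₂².
P₁ − P₂ = ½·1.26·(32.8² − 1.78²) = ½·1.26·1070 = 677 Pa.

677 Pa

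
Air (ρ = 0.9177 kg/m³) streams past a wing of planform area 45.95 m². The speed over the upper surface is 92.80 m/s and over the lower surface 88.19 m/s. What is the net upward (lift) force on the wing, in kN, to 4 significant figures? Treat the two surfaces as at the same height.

F = 17.59 kN

From P + ½ρv² = const at equal height, P_low − P_up = ½ρ(v_up² − v_low²).
ΔP = ½·0.9177·(92.80² − 88.19²) = 382.8 Pa.
Lift = ΔP · A = 382.8 × 45.95 = 17590 N.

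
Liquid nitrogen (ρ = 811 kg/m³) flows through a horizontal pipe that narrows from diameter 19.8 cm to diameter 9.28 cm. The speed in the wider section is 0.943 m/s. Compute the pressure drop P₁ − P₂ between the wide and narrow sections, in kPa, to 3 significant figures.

The volume flow rate is constant, so v₂ = (A₁/A₂)v₁ = (308/67.6)·0.943 = 4.29 m/s.
Along the horizontal streamline, P + ½ρv² is constant.
P₁ − P₂ = ½·811·(4.29² − 0.943²) = ½·811·17.5 = 7110 Pa.

7.11 kPa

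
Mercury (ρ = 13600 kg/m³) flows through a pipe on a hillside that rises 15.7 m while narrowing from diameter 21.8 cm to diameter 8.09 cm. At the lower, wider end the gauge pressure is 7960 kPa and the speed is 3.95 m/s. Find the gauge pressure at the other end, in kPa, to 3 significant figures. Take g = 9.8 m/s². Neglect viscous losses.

Mass conservation (A₁v₁ = A₂v₂) gives v₂ = 3.95 × 373/51.4 = 28.7 m/s.
Applying Bernoulli between the two ends and solving for P₂: P₂ = P₁ + ½ρ(v₁² − v₂²) − ρgΔh.
P₂ = 7960000 + ½·13600·(3.95² − 28.7²) − 13600·9.8·(+15.7) = 7960000 + (-5490000) − (2090000) = 379000 Pa.

P₂ = 379 kPa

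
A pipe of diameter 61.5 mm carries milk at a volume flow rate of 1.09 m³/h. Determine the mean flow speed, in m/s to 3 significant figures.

Q = 1.09 m³/h = 0.000303 m³/s.
v = Q/A = 0.000303 / 0.00297 = 0.102 m/s.

0.102 m/s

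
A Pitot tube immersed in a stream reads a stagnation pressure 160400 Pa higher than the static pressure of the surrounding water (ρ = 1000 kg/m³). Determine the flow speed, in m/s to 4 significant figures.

Bernoulli between the free stream and the stagnation point: ½ρv² = P_stag − P_static.
v = √(2ΔP/ρ) = √(2·160400/1000) = 17.91 m/s.

v ≈ 17.91 m/s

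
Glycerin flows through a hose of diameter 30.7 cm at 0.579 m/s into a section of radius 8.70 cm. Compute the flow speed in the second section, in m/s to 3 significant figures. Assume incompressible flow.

v₂ = 1.80 m/s

By continuity, v₂ = v₁·A₁/A₂ = 0.579·(740/238) = 1.80 m/s.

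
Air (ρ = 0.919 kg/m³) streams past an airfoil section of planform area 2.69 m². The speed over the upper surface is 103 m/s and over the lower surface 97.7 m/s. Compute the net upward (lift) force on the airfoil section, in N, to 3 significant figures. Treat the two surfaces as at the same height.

F ≈ 1310 N

The faster flow above has the lower pressure; Bernoulli (same height) gives ΔP = ½ρ(v_up² − v_low²).
ΔP = ½·0.919·(103² − 97.7²) = 489 Pa.
Lift = ΔP · A = 489 × 2.69 = 1310 N.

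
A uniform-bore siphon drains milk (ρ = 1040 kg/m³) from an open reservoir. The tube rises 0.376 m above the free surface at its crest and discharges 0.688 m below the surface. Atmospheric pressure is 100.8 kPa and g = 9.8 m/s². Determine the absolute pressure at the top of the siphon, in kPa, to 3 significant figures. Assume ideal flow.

From the surface to the outlet (both open to atmosphere, surface at rest): v = √(2g·h_out) = √(2·9.8·0.688) = 3.67 m/s.
With constant cross-section the crest speed equals v; applying Bernoulli from the surface up to the crest, P_top = P_atm − ½ρv² − ρg·h_top.
P_top = 100800 − ½·1040·3.67² − 1040·9.8·0.376 = 90000 Pa.

P_top = 90.0 kPa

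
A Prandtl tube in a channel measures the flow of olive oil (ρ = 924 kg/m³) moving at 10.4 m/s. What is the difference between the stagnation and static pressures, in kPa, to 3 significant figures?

At the stagnation point the flow is brought to rest, so Bernoulli gives P_stag − P_static = ½ρv².
ΔP = ½·924·10.4² = 50000 Pa.

ΔP ≈ 50.0 kPa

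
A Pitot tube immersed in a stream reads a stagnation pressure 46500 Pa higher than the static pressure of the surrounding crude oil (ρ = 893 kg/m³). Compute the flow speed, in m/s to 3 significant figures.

At the stagnation point the flow is brought to rest, so Bernoulli gives P_stag − P_static = ½ρv².
v = √(2ΔP/ρ) = √(2·46500/893) = 10.2 m/s.

v ≈ 10.2 m/s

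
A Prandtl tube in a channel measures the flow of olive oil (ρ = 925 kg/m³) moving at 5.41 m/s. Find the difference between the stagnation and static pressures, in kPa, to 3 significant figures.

The dynamic pressure equals the rise in static pressure at the stagnation point: ΔP = ½ρv².
ΔP = ½·925·5.41² = 13500 Pa.

ΔP = 13.5 kPa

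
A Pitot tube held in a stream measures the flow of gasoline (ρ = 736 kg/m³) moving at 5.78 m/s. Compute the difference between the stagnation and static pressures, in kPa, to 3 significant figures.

ΔP ≈ 12.3 kPa

At the stagnation point the flow is brought to rest, so Bernoulli gives P_stag − P_static = ½ρv².
ΔP = ½·736·5.78² = 12300 Pa.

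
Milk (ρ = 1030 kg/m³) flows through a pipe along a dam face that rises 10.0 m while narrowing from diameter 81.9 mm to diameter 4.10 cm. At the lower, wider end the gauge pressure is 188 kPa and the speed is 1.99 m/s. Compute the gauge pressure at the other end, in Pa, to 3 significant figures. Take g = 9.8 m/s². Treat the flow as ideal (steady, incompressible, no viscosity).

Mass conservation (A₁v₁ = A₂v₂) gives v₂ = 1.99 × 52.7/13.2 = 7.94 m/s.
Applying Bernoulli between the two ends and solving for P₂: P₂ = P₁ + ½ρ(v₁² − v₂²) − ρgΔh.
P₂ = 188000 + ½·1030·(1.99² − 7.94²) − 1030·9.8·(+10.0) = 188000 + (-30400) − (101000) = 56600 Pa.

P₂ ≈ 56600 Pa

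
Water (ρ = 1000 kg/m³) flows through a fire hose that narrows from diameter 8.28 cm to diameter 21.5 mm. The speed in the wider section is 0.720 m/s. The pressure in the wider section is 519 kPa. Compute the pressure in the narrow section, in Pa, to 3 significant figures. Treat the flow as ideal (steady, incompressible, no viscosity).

P₂ = 462000 Pa

The volume flow rate is constant, so v₂ = (A₁/A₂)v₁ = (53.8/3.63)·0.720 = 10.7 m/s.
Along the horizontal streamline, P + ½ρv² is constant.
P₂ = P₁ − ½ρ(v₂² − v₁²) = 519000 − ½·1000·(10.7² − 0.720²) = 519000 − 56800 = 462000 Pa.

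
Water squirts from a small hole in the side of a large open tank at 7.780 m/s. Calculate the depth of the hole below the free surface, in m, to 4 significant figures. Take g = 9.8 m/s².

Torricelli: v = √(2gh), so h = v²/(2g).
h = 7.780²/(2·9.8) = 60.53/19.60 = 3.088 m.

h ≈ 3.088 m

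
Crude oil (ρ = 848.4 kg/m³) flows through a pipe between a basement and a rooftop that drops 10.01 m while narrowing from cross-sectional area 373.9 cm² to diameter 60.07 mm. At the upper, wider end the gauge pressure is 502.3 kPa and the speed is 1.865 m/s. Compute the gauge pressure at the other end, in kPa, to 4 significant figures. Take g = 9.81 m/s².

The volume flow rate is constant, so v₂ = (A₁/A₂)v₁ = (373.9/28.34)·1.865 = 24.61 m/s.
Applying Bernoulli between the two ends and solving for P₂: P₂ = P₁ + ½ρ(v₁² − v₂²) − ρgΔh.
P₂ = 502300 + ½·848.4·(1.865² − 24.61²) − 848.4·9.81·(−10.01) = 502300 + (-255300) − (-83310) = 330300 Pa.

P₂ ≈ 330.3 kPa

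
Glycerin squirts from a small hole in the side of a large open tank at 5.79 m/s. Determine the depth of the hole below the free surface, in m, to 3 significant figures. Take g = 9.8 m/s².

h ≈ 1.71 m

Inverting v = √(2gh) gives h = v² / 2g.
h = 5.79²/(2·9.8) = 33.5/19.60 = 1.71 m.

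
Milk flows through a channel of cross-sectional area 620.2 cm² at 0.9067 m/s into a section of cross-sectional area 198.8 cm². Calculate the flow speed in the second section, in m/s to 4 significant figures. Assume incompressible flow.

v₂ ≈ 2.829 m/s

By continuity, v₂ = v₁·A₁/A₂ = 0.9067·(620.2/198.8) = 2.829 m/s.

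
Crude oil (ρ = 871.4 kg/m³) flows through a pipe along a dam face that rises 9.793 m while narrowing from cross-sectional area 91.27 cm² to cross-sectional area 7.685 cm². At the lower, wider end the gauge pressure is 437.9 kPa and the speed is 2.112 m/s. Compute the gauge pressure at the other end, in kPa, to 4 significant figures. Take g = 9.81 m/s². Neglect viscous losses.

By continuity, v₂ = v₁·A₁/A₂ = 2.112·(91.27/7.685) = 25.08 m/s.
Energy conservation along the streamline gives P₂ = P₁ − ½ρ(v₂² − v₁²) − ρg(h₂ − h₁).
P₂ = 437900 + ½·871.4·(2.112² − 25.08²) − 871.4·9.81·(+9.793) = 437900 + (-272200) − (83710) = 82010 Pa.

P₂ ≈ 82.01 kPa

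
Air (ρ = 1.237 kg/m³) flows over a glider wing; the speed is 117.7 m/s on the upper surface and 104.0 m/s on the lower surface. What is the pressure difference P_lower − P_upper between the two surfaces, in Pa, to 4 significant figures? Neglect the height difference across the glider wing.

With negligible Δh, P + ½ρv² is constant, so P_low − P_up = ½ρ(v_up² − v_low²).
ΔP = ½·1.237·(117.7² − 104.0²) = 1879 Pa.

ΔP ≈ 1879 Pa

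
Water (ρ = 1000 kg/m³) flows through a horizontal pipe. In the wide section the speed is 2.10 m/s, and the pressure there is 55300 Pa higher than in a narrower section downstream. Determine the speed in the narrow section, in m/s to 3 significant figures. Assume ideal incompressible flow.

With h₁ = h₂, rearranging Bernoulli gives v₂ = √(v₁² + 2ΔP/ρ).
v₂ = √(2.10² + 2·55300/1000) = √(4.41 + 111) = 10.7 m/s.

10.7 m/s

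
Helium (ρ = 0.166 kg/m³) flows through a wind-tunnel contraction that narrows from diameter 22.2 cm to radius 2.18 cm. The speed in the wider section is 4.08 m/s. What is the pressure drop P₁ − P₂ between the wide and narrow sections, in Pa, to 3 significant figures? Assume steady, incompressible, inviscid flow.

ΔP ≈ 927 Pa

Continuity gives A₁v₁ = A₂v₂, so v₂ = (387 cm²)/(14.9 cm²) × 4.08 m/s = 106 m/s.
Along the horizontal streamline, P + ½ρv² is constant.
P₁ − P₂ = ½·0.166·(106² − 4.08²) = ½·0.166·11200 = 927 Pa.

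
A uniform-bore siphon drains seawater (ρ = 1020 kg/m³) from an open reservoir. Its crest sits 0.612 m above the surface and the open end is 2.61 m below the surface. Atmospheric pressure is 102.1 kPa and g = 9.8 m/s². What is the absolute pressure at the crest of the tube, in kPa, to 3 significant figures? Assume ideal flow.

P_top ≈ 69.9 kPa

From the surface to the outlet (both open to atmosphere, surface at rest): v = √(2g·h_out) = √(2·9.8·2.61) = 7.15 m/s.
With constant cross-section the crest speed equals v; applying Bernoulli from the surface up to the crest, P_top = P_atm − ½ρv² − ρg·h_top.
P_top = 102100 − ½·1020·7.15² − 1020·9.8·0.612 = 69900 Pa.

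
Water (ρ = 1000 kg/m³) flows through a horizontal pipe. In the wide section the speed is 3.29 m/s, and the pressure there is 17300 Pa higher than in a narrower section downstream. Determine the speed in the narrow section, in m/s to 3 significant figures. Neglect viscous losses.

Along the level pipe P + ½ρv² is conserved, hence v₂² = v₁² + 2(P₁ − P₂)/ρ.
v₂ = √(3.29² + 2·17300/1000) = √(10.8 + 34.6) = 6.74 m/s.

v₂ = 6.74 m/s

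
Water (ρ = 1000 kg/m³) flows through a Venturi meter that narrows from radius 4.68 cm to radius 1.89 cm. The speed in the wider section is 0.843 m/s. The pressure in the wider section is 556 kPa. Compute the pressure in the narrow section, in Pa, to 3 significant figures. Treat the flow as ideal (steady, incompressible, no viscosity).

P₂ = 543000 Pa

By continuity, v₂ = v₁·A₁/A₂ = 0.843·(68.8/11.2) = 5.17 m/s.
Bernoulli (h₁ = h₂): P₁ − P₂ = ½ρ(v₂² − v₁²).
P₂ = P₁ − ½ρ(v₂² − v₁²) = 556000 − ½·1000·(5.17² − 0.843²) = 556000 − 13000 = 543000 Pa.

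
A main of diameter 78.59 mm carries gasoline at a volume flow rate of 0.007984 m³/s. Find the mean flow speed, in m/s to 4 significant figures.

Q = 0.007984 m³/s = 0.007984 m³/s.
v = Q/A = 0.007984 / 0.004851 = 1.646 m/s.

v ≈ 1.646 m/s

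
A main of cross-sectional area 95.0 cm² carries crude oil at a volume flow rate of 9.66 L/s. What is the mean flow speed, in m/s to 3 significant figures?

1.02 m/s

Q = 9.66 L/s = 0.00966 m³/s.
v = Q/A = 0.00966 / 0.00950 = 1.02 m/s.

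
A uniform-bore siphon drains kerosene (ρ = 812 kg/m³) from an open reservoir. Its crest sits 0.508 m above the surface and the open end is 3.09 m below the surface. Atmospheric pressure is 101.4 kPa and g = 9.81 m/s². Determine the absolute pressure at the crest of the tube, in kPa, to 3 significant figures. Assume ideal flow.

P_top ≈ 72.7 kPa

From the surface to the outlet (both open to atmosphere, surface at rest): v = √(2g·h_out) = √(2·9.81·3.09) = 7.79 m/s.
Continuity keeps v the same throughout the tube; from surface to crest, P_atm + 0 = P_top + ½ρv² + ρg·h_top.
P_top = 101400 − ½·812·7.79² − 812·9.81·0.508 = 72700 Pa.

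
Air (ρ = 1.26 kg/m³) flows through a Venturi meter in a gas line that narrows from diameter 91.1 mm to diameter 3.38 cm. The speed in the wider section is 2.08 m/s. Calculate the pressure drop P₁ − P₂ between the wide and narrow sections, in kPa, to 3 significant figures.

ΔP ≈ 0.141 kPa

Continuity gives A₁v₁ = A₂v₂, so v₂ = (65.2 cm²)/(8.97 cm²) × 2.08 m/s = 15.1 m/s.
With no height change, Bernoulli's equation is P₁ + ½ρv₁² = P₂ + ½ρv₂².
P₁ − P₂ = ½·1.26·(15.1² − 2.08²) = ½·1.26·224 = 141 Pa.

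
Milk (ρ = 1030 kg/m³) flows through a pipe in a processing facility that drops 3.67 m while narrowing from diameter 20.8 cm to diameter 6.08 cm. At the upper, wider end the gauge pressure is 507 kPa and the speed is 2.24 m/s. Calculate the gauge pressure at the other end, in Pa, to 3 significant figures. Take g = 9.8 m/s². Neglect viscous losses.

P₂ ≈ 193000 Pa

By continuity, v₂ = v₁·A₁/A₂ = 2.24·(340/29.0) = 26.2 m/s.
Energy conservation along the streamline gives P₂ = P₁ − ½ρ(v₂² − v₁²) − ρg(h₂ − h₁).
P₂ = 507000 + ½·1030·(2.24² − 26.2²) − 1030·9.8·(−3.67) = 507000 + (-351000) − (-37000) = 193000 Pa.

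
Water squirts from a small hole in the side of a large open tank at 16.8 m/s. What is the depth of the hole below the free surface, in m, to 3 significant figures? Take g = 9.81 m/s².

h = 14.4 m

Inverting v = √(2gh) gives h = v² / 2g.
h = 16.8²/(2·9.81) = 282/19.62 = 14.4 m.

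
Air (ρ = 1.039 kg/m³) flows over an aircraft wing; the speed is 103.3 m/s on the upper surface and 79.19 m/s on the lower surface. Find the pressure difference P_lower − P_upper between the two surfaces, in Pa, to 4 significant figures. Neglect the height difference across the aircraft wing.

Bernoulli (same height): P_lower − P_upper = ½ρ(v_upper² − v_lower²).
ΔP = ½·1.039·(103.3² − 79.19²) = 2286 Pa.

ΔP = 2286 Pa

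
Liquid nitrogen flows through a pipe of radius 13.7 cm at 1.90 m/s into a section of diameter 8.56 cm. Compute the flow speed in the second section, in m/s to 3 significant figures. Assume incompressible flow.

The volume flow rate is constant, so v₂ = (A₁/A₂)v₁ = (590/57.5)·1.90 = 19.5 m/s.

v₂ = 19.5 m/s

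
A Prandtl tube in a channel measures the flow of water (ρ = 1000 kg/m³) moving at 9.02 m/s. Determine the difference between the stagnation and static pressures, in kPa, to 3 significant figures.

Bernoulli between the free stream and the stagnation point: ½ρv² = P_stag − P_static.
ΔP = ½·1000·9.02² = 40700 Pa.

ΔP = 40.7 kPa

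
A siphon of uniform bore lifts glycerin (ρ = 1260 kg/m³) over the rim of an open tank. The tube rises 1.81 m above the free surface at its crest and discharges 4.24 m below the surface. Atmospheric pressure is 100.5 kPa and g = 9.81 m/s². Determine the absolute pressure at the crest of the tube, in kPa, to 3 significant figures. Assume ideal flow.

From the surface to the outlet (both open to atmosphere, surface at rest): v = √(2g·h_out) = √(2·9.81·4.24) = 9.12 m/s.
With constant cross-section the crest speed equals v; applying Bernoulli from the surface up to the crest, P_top = P_atm − ½ρv² − ρg·h_top.
P_top = 100500 − ½·1260·9.12² − 1260·9.81·1.81 = 25700 Pa.

P_top = 25.7 kPa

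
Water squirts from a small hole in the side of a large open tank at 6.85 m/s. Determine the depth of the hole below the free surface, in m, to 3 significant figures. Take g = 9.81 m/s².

h ≈ 2.39 m

For a small hole in a large open tank, ½v² = gh, giving h = v²/(2g).
h = 6.85²/(2·9.81) = 46.9/19.62 = 2.39 m.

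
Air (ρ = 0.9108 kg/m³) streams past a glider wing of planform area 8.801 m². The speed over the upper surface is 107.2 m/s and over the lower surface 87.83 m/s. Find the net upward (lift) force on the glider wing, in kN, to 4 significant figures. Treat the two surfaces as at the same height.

The faster flow above has the lower pressure; Bernoulli (same height) gives ΔP = ½ρ(v_up² − v_low²).
ΔP = ½·0.9108·(107.2² − 87.83²) = 1720 Pa.
Lift = ΔP · A = 1720 × 8.801 = 15140 N.

F ≈ 15.14 kN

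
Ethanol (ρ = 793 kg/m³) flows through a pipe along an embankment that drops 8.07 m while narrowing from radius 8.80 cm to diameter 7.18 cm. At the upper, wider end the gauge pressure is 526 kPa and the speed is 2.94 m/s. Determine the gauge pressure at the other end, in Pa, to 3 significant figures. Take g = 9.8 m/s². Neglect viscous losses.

P₂ = 468000 Pa

By continuity, v₂ = v₁·A₁/A₂ = 2.94·(243/40.5) = 17.7 m/s.
Energy conservation along the streamline gives P₂ = P₁ − ½ρ(v₂² − v₁²) − ρg(h₂ − h₁).
P₂ = 526000 + ½·793·(2.94² − 17.7²) − 793·9.8·(−8.07) = 526000 + (-120000) − (-62700) = 468000 Pa.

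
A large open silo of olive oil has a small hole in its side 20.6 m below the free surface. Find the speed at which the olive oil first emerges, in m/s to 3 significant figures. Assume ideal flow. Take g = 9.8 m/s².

20.1 m/s

Torricelli's result v = √(2gh) gives v = √(2·9.8·20.6) = 20.1 m/s.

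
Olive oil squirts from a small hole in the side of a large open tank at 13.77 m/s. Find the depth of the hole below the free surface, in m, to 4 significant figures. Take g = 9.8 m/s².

Torricelli: v = √(2gh), so h = v²/(2g).
h = 13.77²/(2·9.8) = 189.6/19.60 = 9.674 m.

h ≈ 9.674 m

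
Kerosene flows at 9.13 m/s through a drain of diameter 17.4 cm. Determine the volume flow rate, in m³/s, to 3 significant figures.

Q = A·v = 0.0238 m² × 9.13 m/s = 0.217 m³/s.

Q ≈ 0.217 m³/s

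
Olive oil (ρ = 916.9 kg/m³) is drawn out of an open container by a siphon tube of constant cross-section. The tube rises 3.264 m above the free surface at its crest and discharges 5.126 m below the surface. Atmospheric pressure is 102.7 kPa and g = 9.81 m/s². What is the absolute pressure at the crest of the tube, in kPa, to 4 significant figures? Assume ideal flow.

The outlet speed comes from Torricelli: v = √(2g·5.126) = 10.03 m/s.
With constant cross-section the crest speed equals v; applying Bernoulli from the surface up to the crest, P_top = P_atm − ½ρv² − ρg·h_top.
P_top = 102700 − ½·916.9·10.03² − 916.9·9.81·3.264 = 27230 Pa.

27.23 kPa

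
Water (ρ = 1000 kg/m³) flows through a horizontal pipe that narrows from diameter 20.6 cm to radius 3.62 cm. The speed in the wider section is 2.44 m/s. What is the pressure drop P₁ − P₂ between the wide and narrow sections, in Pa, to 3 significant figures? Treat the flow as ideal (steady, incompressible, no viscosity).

ΔP = 192000 Pa

Continuity gives A₁v₁ = A₂v₂, so v₂ = (333 cm²)/(41.2 cm²) × 2.44 m/s = 19.8 m/s.
With no height change, Bernoulli's equation is P₁ + ½ρv₁² = P₂ + ½ρv₂².
P₁ − P₂ = ½·1000·(19.8² − 2.44²) = ½·1000·384 = 192000 Pa.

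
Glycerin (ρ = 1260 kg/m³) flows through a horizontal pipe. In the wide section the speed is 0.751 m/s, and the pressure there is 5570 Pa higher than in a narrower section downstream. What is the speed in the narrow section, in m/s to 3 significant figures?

v₂ ≈ 3.07 m/s

Horizontal Bernoulli: P₁ + ½ρv₁² = P₂ + ½ρv₂², so v₂² = v₁² + 2(P₁ − P₂)/ρ.
v₂ = √(0.751² + 2·5570/1260) = √(0.564 + 8.84) = 3.07 m/s.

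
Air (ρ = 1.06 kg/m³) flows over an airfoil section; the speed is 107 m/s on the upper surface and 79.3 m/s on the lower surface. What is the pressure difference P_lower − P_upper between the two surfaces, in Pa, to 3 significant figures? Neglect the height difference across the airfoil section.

With negligible Δh, P + ½ρv² is constant, so P_low − P_up = ½ρ(v_up² − v_low²).
ΔP = ½·1.06·(107² − 79.3²) = 2740 Pa.

2740 Pa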